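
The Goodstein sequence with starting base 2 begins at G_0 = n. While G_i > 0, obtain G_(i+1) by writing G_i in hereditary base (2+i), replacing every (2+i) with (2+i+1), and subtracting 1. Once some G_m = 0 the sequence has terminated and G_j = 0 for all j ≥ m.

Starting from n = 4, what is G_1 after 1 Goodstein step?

26

i=0: 4 = 2^2 (b=2); 2→3: 3^3 = 27; 27−1 = 26
i=1: 26 = 2·3^2 + 2·3 + 2 (b=3); 3→4: 2·4^2 + 2·4 + 2 = 42; 42−1 = 41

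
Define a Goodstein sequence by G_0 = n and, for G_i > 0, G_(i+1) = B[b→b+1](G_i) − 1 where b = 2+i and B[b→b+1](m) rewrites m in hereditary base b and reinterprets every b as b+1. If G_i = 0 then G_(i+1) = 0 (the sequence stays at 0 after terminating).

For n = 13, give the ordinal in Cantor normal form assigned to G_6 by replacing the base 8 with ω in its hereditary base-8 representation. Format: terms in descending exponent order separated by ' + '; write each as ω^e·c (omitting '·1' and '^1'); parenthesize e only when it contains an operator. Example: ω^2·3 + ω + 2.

(0) 13|_2 = 2^(2 + 1) + 2^2 + 1 ↦ 3^(3 + 1) + 3^3 + 1|_3 = 109 ⇒ 108
(1) 108|_3 = 3^(3 + 1) + 3^3 ↦ 4^(4 + 1) + 4^4|_4 = 1280 ⇒ 1279
(2) 1279|_4 = 4^(4 + 1) + 3·4^3 + 3·4^2 + 3·4 + 3 ↦ 5^(5 + 1) + 3·5^3 + 3·5^2 + 3·5 + 3|_5 = 16093 ⇒ 16092
(3) 16092|_5 = 5^(5 + 1) + 3·5^3 + 3·5^2 + 3·5 + 2 ↦ 6^(6 + 1) + 3·6^3 + 3·6^2 + 3·6 + 2|_6 = 280712 ⇒ 280711
(4) 280711|_6 = 6^(6 + 1) + 3·6^3 + 3·6^2 + 3·6 + 1 ↦ 7^(7 + 1) + 3·7^3 + 3·7^2 + 3·7 + 1|_7 = 5765999 ⇒ 5765998
(5) 5765998|_7 = 7^(7 + 1) + 3·7^3 + 3·7^2 + 3·7 ↦ 8^(8 + 1) + 3·8^3 + 3·8^2 + 3·8|_8 = 134219480 ⇒ 134219479
(6) 134219479|_8 = 8^(8 + 1) + 3·8^3 + 3·8^2 + 2·8 + 7 ↦ 9^(9 + 1) + 3·9^3 + 3·9^2 + 2·9 + 7|_9 = 3486786856 ⇒ 3486786855

ω^(ω + 1) + ω^3·3 + ω^2·3 + ω·2 + 7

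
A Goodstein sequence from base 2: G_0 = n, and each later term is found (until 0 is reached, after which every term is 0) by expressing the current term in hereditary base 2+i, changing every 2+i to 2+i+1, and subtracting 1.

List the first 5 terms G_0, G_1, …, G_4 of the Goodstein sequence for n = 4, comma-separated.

G_0=4  [base 2] 2^2  →[2↦3]→  3^3 = 27  −1 ⇒ G_1=26
G_1=26  [base 3] 2·3^2 + 2·3 + 2  →[3↦4]→  2·4^2 + 2·4 + 2 = 42  −1 ⇒ G_2=41
G_2=41  [base 4] 2·4^2 + 2·4 + 1  →[4↦5]→  2·5^2 + 2·5 + 1 = 61  −1 ⇒ G_3=60
G_3=60  [base 5] 2·5^2 + 2·5  →[5↦6]→  2·6^2 + 2·6 = 84  −1 ⇒ G_4=83

4, 26, 41, 60, 83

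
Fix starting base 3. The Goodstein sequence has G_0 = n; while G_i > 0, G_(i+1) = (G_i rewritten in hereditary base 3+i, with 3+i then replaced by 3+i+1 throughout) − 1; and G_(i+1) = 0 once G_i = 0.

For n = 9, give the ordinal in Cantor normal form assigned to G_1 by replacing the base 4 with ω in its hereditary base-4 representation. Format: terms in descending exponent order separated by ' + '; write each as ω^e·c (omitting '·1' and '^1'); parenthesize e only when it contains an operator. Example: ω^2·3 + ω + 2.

ω·3 + 3

G_0=9  [base 3] 3^2  →[3↦4]→  4^2 = 16  −1 ⇒ G_1=15
G_1=15  [base 4] 3·4 + 3  →[4↦5]→  3·5 + 3 = 18  −1 ⇒ G_2=17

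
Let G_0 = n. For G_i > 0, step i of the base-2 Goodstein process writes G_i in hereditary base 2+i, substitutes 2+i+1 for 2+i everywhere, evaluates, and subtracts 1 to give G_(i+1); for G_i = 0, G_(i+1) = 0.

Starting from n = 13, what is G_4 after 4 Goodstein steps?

280711

13 —HB2→ 2^(2 + 1) + 2^2 + 1 —bump→ 3^(3 + 1) + 3^3 + 1 = 109 —(−1)→ 108
108 —HB3→ 3^(3 + 1) + 3^3 —bump→ 4^(4 + 1) + 4^4 = 1280 —(−1)→ 1279
1279 —HB4→ 4^(4 + 1) + 3·4^3 + 3·4^2 + 3·4 + 3 —bump→ 5^(5 + 1) + 3·5^3 + 3·5^2 + 3·5 + 3 = 16093 —(−1)→ 16092
16092 —HB5→ 5^(5 + 1) + 3·5^3 + 3·5^2 + 3·5 + 2 —bump→ 6^(6 + 1) + 3·6^3 + 3·6^2 + 3·6 + 2 = 280712 —(−1)→ 280711
280711 —HB6→ 6^(6 + 1) + 3·6^3 + 3·6^2 + 3·6 + 1 —bump→ 7^(7 + 1) + 3·7^3 + 3·7^2 + 3·7 + 1 = 5765999 —(−1)→ 5765998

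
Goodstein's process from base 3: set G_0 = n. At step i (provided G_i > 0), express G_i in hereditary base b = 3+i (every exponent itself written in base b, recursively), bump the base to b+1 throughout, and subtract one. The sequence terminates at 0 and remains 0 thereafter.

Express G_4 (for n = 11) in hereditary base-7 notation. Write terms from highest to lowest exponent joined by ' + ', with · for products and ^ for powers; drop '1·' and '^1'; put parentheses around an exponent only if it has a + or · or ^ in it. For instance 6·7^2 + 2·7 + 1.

G_0 = 11. HB_3(11) = 3^2 + 2. Bump = 18. G_1 = 17.
G_1 = 17. HB_4(17) = 4^2 + 1. Bump = 26. G_2 = 25.
G_2 = 25. HB_5(25) = 5^2. Bump = 36. G_3 = 35.
G_3 = 35. HB_6(35) = 5·6 + 5. Bump = 40. G_4 = 39.

5·7 + 4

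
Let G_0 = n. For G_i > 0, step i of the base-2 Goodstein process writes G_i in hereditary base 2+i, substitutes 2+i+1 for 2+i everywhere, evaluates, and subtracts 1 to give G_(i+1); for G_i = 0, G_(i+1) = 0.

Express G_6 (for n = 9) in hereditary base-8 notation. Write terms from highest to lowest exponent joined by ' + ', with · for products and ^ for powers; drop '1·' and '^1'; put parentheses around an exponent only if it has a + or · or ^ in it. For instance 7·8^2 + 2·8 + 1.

step 0: 9 = 2^(2 + 1) + 1; sub 3 for 2: 3^(3 + 1) + 1; = 82; G_1 = 82−1 = 81
step 1: 81 = 3^(3 + 1); sub 4 for 3: 4^(4 + 1); = 1024; G_2 = 1024−1 = 1023
step 2: 1023 = 3·4^4 + 3·4^3 + 3·4^2 + 3·4 + 3; sub 5 for 4: 3·5^5 + 3·5^3 + 3·5^2 + 3·5 + 3; = 9843; G_3 = 9843−1 = 9842
step 3: 9842 = 3·5^5 + 3·5^3 + 3·5^2 + 3·5 + 2; sub 6 for 5: 3·6^6 + 3·6^3 + 3·6^2 + 3·6 + 2; = 140744; G_4 = 140744−1 = 140743
step 4: 140743 = 3·6^6 + 3·6^3 + 3·6^2 + 3·6 + 1; sub 7 for 6: 3·7^7 + 3·7^3 + 3·7^2 + 3·7 + 1; = 2471827; G_5 = 2471827−1 = 2471826
step 5: 2471826 = 3·7^7 + 3·7^3 + 3·7^2 + 3·7; sub 8 for 7: 3·8^8 + 3·8^3 + 3·8^2 + 3·8; = 50333400; G_6 = 50333400−1 = 50333399
step 6: 50333399 = 3·8^8 + 3·8^3 + 3·8^2 + 2·8 + 7; sub 9 for 8: 3·9^9 + 3·9^3 + 3·9^2 + 2·9 + 7; = 1162263922; G_7 = 1162263922−1 = 1162263921

3·8^8 + 3·8^3 + 3·8^2 + 2·8 + 7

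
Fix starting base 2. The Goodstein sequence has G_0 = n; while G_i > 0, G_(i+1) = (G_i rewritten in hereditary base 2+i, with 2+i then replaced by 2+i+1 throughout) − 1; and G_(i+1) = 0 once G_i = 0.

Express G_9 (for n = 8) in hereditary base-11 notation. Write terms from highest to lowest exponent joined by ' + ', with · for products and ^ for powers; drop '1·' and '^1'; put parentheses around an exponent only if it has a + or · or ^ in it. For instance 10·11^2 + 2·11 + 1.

base 2: 8 = 2^(2 + 1); at 3: 3^(3 + 1) = 81; next = 80
base 3: 80 = 2·3^3 + 2·3^2 + 2·3 + 2; at 4: 2·4^4 + 2·4^2 + 2·4 + 2 = 554; next = 553
base 4: 553 = 2·4^4 + 2·4^2 + 2·4 + 1; at 5: 2·5^5 + 2·5^2 + 2·5 + 1 = 6311; next = 6310
base 5: 6310 = 2·5^5 + 2·5^2 + 2·5; at 6: 2·6^6 + 2·6^2 + 2·6 = 93396; next = 93395
base 6: 93395 = 2·6^6 + 2·6^2 + 6 + 5; at 7: 2·7^7 + 2·7^2 + 7 + 5 = 1647196; next = 1647195
base 7: 1647195 = 2·7^7 + 2·7^2 + 7 + 4; at 8: 2·8^8 + 2·8^2 + 8 + 4 = 33554572; next = 33554571
base 8: 33554571 = 2·8^8 + 2·8^2 + 8 + 3; at 9: 2·9^9 + 2·9^2 + 9 + 3 = 774841152; next = 774841151
base 9: 774841151 = 2·9^9 + 2·9^2 + 9 + 2; at 10: 2·10^10 + 2·10^2 + 10 + 2 = 20000000212; next = 20000000211
base 10: 20000000211 = 2·10^10 + 2·10^2 + 10 + 1; at 11: 2·11^11 + 2·11^2 + 11 + 1 = 570623341476; next = 570623341475

2·11^11 + 2·11^2 + 11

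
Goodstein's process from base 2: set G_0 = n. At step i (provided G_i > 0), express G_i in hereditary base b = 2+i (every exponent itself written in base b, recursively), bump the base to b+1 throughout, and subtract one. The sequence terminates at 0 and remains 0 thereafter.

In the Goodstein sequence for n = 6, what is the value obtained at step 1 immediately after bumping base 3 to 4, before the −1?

(0) 6|_2 = 2^2 + 2 ↦ 3^3 + 3|_3 = 30 ⇒ 29
(1) 29|_3 = 3^3 + 2 ↦ 4^4 + 2|_4 = 258 ⇒ 257

258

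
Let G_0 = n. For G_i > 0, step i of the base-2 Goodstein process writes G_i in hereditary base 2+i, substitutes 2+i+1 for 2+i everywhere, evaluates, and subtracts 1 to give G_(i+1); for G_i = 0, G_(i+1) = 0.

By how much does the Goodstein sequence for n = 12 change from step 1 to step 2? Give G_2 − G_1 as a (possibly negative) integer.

12 —HB2→ 2^(2 + 1) + 2^2 —bump→ 3^(3 + 1) + 3^3 = 108 —(−1)→ 107
107 —HB3→ 3^(3 + 1) + 2·3^2 + 2·3 + 2 —bump→ 4^(4 + 1) + 2·4^2 + 2·4 + 2 = 1066 —(−1)→ 1065

958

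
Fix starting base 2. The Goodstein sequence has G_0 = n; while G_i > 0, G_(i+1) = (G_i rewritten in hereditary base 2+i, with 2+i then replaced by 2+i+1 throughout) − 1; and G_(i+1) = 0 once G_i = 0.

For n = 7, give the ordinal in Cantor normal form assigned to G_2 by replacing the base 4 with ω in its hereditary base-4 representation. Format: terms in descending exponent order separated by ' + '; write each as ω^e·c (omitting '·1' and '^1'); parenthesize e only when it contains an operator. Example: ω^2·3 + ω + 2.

ω^ω + 3

7 —HB2→ 2^2 + 2 + 1 —bump→ 3^3 + 3 + 1 = 31 —(−1)→ 30
30 —HB3→ 3^3 + 3 —bump→ 4^4 + 4 = 260 —(−1)→ 259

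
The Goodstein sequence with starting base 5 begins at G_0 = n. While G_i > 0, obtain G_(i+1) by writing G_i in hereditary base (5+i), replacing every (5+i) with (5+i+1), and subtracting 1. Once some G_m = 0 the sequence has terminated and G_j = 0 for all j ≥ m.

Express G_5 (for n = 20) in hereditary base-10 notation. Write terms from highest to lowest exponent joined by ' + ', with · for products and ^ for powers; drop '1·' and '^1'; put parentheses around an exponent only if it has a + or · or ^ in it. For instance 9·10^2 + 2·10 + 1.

(0) 20|_5 = 4·5 ↦ 4·6|_6 = 24 ⇒ 23
(1) 23|_6 = 3·6 + 5 ↦ 3·7 + 5|_7 = 26 ⇒ 25
(2) 25|_7 = 3·7 + 4 ↦ 3·8 + 4|_8 = 28 ⇒ 27
(3) 27|_8 = 3·8 + 3 ↦ 3·9 + 3|_9 = 30 ⇒ 29
(4) 29|_9 = 3·9 + 2 ↦ 3·10 + 2|_10 = 32 ⇒ 31
(5) 31|_10 = 3·10 + 1 ↦ 3·11 + 1|_11 = 34 ⇒ 33

3·10 + 1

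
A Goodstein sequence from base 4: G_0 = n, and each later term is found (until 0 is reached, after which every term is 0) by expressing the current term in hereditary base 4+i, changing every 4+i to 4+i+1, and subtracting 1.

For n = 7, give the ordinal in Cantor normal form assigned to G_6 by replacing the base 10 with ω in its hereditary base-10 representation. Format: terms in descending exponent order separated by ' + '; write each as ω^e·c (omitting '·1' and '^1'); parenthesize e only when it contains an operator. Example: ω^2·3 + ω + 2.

5

G_0 = 7. HB_4(7) = 4 + 3. Bump = 8. G_1 = 7.
G_1 = 7. HB_5(7) = 5 + 2. Bump = 8. G_2 = 7.
G_2 = 7. HB_6(7) = 6 + 1. Bump = 8. G_3 = 7.
G_3 = 7. HB_7(7) = 7. Bump = 8. G_4 = 7.
G_4 = 7. HB_8(7) = 7. Bump = 7. G_5 = 6.
G_5 = 6. HB_9(6) = 6. Bump = 6. G_6 = 5.
G_6 = 5. HB_10(5) = 5. Bump = 5. G_7 = 4.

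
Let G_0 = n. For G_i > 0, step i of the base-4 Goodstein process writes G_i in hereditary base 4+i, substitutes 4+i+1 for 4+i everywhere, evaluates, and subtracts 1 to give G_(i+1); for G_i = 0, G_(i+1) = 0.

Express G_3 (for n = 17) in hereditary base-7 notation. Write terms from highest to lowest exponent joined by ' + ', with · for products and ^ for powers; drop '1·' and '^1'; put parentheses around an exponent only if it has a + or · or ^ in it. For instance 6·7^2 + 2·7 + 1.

5·7 + 4

[0] 17 ≡ 4^2 + 1 (base 4). Lift 5: 26. −1: 25.
[1] 25 ≡ 5^2 (base 5). Lift 6: 36. −1: 35.
[2] 35 ≡ 5·6 + 5 (base 6). Lift 7: 40. −1: 39.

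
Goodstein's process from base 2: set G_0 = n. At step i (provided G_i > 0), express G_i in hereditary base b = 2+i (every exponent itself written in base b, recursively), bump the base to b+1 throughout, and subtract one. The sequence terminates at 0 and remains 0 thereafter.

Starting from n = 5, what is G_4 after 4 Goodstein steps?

775

step 0: 5 = 2^2 + 1; sub 3 for 2: 3^3 + 1; = 28; G_1 = 28−1 = 27
step 1: 27 = 3^3; sub 4 for 3: 4^4; = 256; G_2 = 256−1 = 255
step 2: 255 = 3·4^3 + 3·4^2 + 3·4 + 3; sub 5 for 4: 3·5^3 + 3·5^2 + 3·5 + 3; = 468; G_3 = 468−1 = 467
step 3: 467 = 3·5^3 + 3·5^2 + 3·5 + 2; sub 6 for 5: 3·6^3 + 3·6^2 + 3·6 + 2; = 776; G_4 = 776−1 = 775
step 4: 775 = 3·6^3 + 3·6^2 + 3·6 + 1; sub 7 for 6: 3·7^3 + 3·7^2 + 3·7 + 1; = 1198; G_5 = 1198−1 = 1197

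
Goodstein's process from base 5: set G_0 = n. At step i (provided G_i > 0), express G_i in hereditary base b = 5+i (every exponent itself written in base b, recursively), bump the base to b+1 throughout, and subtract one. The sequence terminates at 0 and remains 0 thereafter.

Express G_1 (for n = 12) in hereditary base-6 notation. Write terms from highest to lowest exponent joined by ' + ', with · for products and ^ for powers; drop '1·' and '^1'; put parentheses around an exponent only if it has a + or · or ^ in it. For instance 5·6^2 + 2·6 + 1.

2·6 + 1

[0] 12 ≡ 2·5 + 2 (base 5). Lift 6: 14. −1: 13.
[1] 13 ≡ 2·6 + 1 (base 6). Lift 7: 15. −1: 14.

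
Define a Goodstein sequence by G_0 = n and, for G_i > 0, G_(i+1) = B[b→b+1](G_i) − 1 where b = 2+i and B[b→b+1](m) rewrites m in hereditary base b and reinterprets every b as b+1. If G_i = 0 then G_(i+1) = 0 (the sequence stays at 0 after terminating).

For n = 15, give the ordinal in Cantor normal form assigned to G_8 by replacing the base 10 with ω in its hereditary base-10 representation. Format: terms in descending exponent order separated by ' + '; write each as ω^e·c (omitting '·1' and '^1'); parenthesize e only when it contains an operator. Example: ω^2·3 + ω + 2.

ω^(ω + 1) + ω^7·7 + ω^6·7 + ω^5·7 + ω^4·7 + ω^3·7 + ω^2·7 + ω·7 + 5

i=0: 15 = 2^(2 + 1) + 2^2 + 2 + 1 (b=2); 2→3: 3^(3 + 1) + 3^3 + 3 + 1 = 112; 112−1 = 111
i=1: 111 = 3^(3 + 1) + 3^3 + 3 (b=3); 3→4: 4^(4 + 1) + 4^4 + 4 = 1284; 1284−1 = 1283
i=2: 1283 = 4^(4 + 1) + 4^4 + 3 (b=4); 4→5: 5^(5 + 1) + 5^5 + 3 = 18753; 18753−1 = 18752
i=3: 18752 = 5^(5 + 1) + 5^5 + 2 (b=5); 5→6: 6^(6 + 1) + 6^6 + 2 = 326594; 326594−1 = 326593
i=4: 326593 = 6^(6 + 1) + 6^6 + 1 (b=6); 6→7: 7^(7 + 1) + 7^7 + 1 = 6588345; 6588345−1 = 6588344
i=5: 6588344 = 7^(7 + 1) + 7^7 (b=7); 7→8: 8^(8 + 1) + 8^8 = 150994944; 150994944−1 = 150994943
i=6: 150994943 = 8^(8 + 1) + 7·8^7 + 7·8^6 + 7·8^5 + 7·8^4 + 7·8^3 + 7·8^2 + 7·8 + 7 (b=8); 8→9: 9^(9 + 1) + 7·9^7 + 7·9^6 + 7·9^5 + 7·9^4 + 7·9^3 + 7·9^2 + 7·9 + 7 = 3524450281; 3524450281−1 = 3524450280
i=7: 3524450280 = 9^(9 + 1) + 7·9^7 + 7·9^6 + 7·9^5 + 7·9^4 + 7·9^3 + 7·9^2 + 7·9 + 6 (b=9); 9→10: 10^(10 + 1) + 7·10^7 + 7·10^6 + 7·10^5 + 7·10^4 + 7·10^3 + 7·10^2 + 7·10 + 6 = 100077777776; 100077777776−1 = 100077777775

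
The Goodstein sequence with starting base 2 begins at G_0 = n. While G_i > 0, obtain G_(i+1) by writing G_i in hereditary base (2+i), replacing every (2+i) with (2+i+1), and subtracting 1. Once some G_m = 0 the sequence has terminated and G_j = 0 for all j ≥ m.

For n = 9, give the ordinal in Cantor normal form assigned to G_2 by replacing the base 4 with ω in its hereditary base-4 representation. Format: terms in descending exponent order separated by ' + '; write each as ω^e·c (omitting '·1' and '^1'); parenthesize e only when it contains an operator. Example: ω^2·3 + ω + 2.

ω^ω·3 + ω^3·3 + ω^2·3 + ω·3 + 3

step 0: 9 = 2^(2 + 1) + 1; sub 3 for 2: 3^(3 + 1) + 1; = 82; G_1 = 82−1 = 81
step 1: 81 = 3^(3 + 1); sub 4 for 3: 4^(4 + 1); = 1024; G_2 = 1024−1 = 1023
step 2: 1023 = 3·4^4 + 3·4^3 + 3·4^2 + 3·4 + 3; sub 5 for 4: 3·5^5 + 3·5^3 + 3·5^2 + 3·5 + 3; = 9843; G_3 = 9843−1 = 9842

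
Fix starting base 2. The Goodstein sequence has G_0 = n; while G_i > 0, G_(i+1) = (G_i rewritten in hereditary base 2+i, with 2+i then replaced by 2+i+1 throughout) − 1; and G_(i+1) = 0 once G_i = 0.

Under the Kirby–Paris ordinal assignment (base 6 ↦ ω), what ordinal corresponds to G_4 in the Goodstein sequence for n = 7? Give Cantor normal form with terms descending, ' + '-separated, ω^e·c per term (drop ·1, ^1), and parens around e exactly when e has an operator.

ω^ω + 1

step 0: 7 = 2^2 + 2 + 1; sub 3 for 2: 3^3 + 3 + 1; = 31; G_1 = 31−1 = 30
step 1: 30 = 3^3 + 3; sub 4 for 3: 4^4 + 4; = 260; G_2 = 260−1 = 259
step 2: 259 = 4^4 + 3; sub 5 for 4: 5^5 + 3; = 3128; G_3 = 3128−1 = 3127
step 3: 3127 = 5^5 + 2; sub 6 for 5: 6^6 + 2; = 46658; G_4 = 46658−1 = 46657
step 4: 46657 = 6^6 + 1; sub 7 for 6: 7^7 + 1; = 823544; G_5 = 823544−1 = 823543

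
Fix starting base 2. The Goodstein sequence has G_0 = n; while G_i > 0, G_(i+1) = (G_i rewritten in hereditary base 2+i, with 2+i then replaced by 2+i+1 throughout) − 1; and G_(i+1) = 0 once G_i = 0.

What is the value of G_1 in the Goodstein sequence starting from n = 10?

[0] 10 ≡ 2^(2 + 1) + 2 (base 2). Lift 3: 84. −1: 83.
[1] 83 ≡ 3^(3 + 1) + 2 (base 3). Lift 4: 1026. −1: 1025.

83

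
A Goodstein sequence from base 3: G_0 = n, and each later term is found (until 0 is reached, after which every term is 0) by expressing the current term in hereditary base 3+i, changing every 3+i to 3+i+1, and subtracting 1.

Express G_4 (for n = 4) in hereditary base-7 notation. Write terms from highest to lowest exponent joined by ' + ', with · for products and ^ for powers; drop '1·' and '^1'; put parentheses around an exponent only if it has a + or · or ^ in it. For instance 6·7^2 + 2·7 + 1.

2

[0] 4 ≡ 3 + 1 (base 3). Lift 4: 5. −1: 4.
[1] 4 ≡ 4 (base 4). Lift 5: 5. −1: 4.
[2] 4 ≡ 4 (base 5). Lift 6: 4. −1: 3.
[3] 3 ≡ 3 (base 6). Lift 7: 3. −1: 2.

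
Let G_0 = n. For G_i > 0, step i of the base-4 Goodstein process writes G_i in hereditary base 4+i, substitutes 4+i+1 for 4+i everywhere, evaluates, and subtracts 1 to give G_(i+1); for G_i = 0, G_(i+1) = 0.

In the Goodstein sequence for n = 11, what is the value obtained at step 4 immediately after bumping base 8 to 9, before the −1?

step 0: 11 = 2·4 + 3; sub 5 for 4: 2·5 + 3; = 13; G_1 = 13−1 = 12
step 1: 12 = 2·5 + 2; sub 6 for 5: 2·6 + 2; = 14; G_2 = 14−1 = 13
step 2: 13 = 2·6 + 1; sub 7 for 6: 2·7 + 1; = 15; G_3 = 15−1 = 14
step 3: 14 = 2·7; sub 8 for 7: 2·8; = 16; G_4 = 16−1 = 15
step 4: 15 = 8 + 7; sub 9 for 8: 9 + 7; = 16; G_5 = 16−1 = 15

16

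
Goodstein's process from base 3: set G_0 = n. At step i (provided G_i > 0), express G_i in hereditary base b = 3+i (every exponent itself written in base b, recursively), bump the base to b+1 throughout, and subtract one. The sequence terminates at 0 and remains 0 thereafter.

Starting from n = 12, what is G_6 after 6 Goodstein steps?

69

i=0: 12 = 3^2 + 3 (b=3); 3→4: 4^2 + 4 = 20; 20−1 = 19
i=1: 19 = 4^2 + 3 (b=4); 4→5: 5^2 + 3 = 28; 28−1 = 27
i=2: 27 = 5^2 + 2 (b=5); 5→6: 6^2 + 2 = 38; 38−1 = 37
i=3: 37 = 6^2 + 1 (b=6); 6→7: 7^2 + 1 = 50; 50−1 = 49
i=4: 49 = 7^2 (b=7); 7→8: 8^2 = 64; 64−1 = 63
i=5: 63 = 7·8 + 7 (b=8); 8→9: 7·9 + 7 = 70; 70−1 = 69
i=6: 69 = 7·9 + 6 (b=9); 9→10: 7·10 + 6 = 76; 76−1 = 75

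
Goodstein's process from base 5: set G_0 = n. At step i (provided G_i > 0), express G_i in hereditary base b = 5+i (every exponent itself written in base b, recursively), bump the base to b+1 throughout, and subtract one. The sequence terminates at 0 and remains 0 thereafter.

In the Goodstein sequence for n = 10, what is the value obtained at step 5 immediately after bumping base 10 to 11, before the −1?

12

base 5: 10 = 2·5; at 6: 2·6 = 12; next = 11
base 6: 11 = 6 + 5; at 7: 7 + 5 = 12; next = 11
base 7: 11 = 7 + 4; at 8: 8 + 4 = 12; next = 11
base 8: 11 = 8 + 3; at 9: 9 + 3 = 12; next = 11
base 9: 11 = 9 + 2; at 10: 10 + 2 = 12; next = 11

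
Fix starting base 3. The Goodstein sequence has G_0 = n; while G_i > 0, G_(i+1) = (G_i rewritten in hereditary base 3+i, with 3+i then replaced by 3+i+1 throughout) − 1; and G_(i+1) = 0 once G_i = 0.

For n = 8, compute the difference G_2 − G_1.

1

G_0=8  [base 3] 2·3 + 2  →[3↦4]→  2·4 + 2 = 10  −1 ⇒ G_1=9
G_1=9  [base 4] 2·4 + 1  →[4↦5]→  2·5 + 1 = 11  −1 ⇒ G_2=10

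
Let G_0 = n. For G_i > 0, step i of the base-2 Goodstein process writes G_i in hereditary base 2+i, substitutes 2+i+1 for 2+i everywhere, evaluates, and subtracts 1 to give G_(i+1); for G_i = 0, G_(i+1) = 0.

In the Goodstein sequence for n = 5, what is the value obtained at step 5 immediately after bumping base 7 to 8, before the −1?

base 2: 5 = 2^2 + 1; at 3: 3^3 + 1 = 28; next = 27
base 3: 27 = 3^3; at 4: 4^4 = 256; next = 255
base 4: 255 = 3·4^3 + 3·4^2 + 3·4 + 3; at 5: 3·5^3 + 3·5^2 + 3·5 + 3 = 468; next = 467
base 5: 467 = 3·5^3 + 3·5^2 + 3·5 + 2; at 6: 3·6^3 + 3·6^2 + 3·6 + 2 = 776; next = 775
base 6: 775 = 3·6^3 + 3·6^2 + 3·6 + 1; at 7: 3·7^3 + 3·7^2 + 3·7 + 1 = 1198; next = 1197
base 7: 1197 = 3·7^3 + 3·7^2 + 3·7; at 8: 3·8^3 + 3·8^2 + 3·8 = 1752; next = 1751

1752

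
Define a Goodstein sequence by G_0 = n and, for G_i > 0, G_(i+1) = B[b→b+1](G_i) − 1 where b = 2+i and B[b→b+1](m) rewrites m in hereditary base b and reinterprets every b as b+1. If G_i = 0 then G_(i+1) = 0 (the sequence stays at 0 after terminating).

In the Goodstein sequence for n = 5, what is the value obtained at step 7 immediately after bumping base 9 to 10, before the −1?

3326

[0] 5 ≡ 2^2 + 1 (base 2). Lift 3: 28. −1: 27.
[1] 27 ≡ 3^3 (base 3). Lift 4: 256. −1: 255.
[2] 255 ≡ 3·4^3 + 3·4^2 + 3·4 + 3 (base 4). Lift 5: 468. −1: 467.
[3] 467 ≡ 3·5^3 + 3·5^2 + 3·5 + 2 (base 5). Lift 6: 776. −1: 775.
[4] 775 ≡ 3·6^3 + 3·6^2 + 3·6 + 1 (base 6). Lift 7: 1198. −1: 1197.
[5] 1197 ≡ 3·7^3 + 3·7^2 + 3·7 (base 7). Lift 8: 1752. −1: 1751.
[6] 1751 ≡ 3·8^3 + 3·8^2 + 2·8 + 7 (base 8). Lift 9: 2455. −1: 2454.
[7] 2454 ≡ 3·9^3 + 3·9^2 + 2·9 + 6 (base 9). Lift 10: 3326. −1: 3325.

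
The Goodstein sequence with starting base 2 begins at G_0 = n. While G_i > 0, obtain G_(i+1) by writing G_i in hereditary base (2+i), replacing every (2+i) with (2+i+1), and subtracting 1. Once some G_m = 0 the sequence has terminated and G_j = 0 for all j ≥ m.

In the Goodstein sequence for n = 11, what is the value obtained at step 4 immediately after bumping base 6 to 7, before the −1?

i=0: 11 = 2^(2 + 1) + 2 + 1 (b=2); 2→3: 3^(3 + 1) + 3 + 1 = 85; 85−1 = 84
i=1: 84 = 3^(3 + 1) + 3 (b=3); 3→4: 4^(4 + 1) + 4 = 1028; 1028−1 = 1027
i=2: 1027 = 4^(4 + 1) + 3 (b=4); 4→5: 5^(5 + 1) + 3 = 15628; 15628−1 = 15627
i=3: 15627 = 5^(5 + 1) + 2 (b=5); 5→6: 6^(6 + 1) + 2 = 279938; 279938−1 = 279937

5764802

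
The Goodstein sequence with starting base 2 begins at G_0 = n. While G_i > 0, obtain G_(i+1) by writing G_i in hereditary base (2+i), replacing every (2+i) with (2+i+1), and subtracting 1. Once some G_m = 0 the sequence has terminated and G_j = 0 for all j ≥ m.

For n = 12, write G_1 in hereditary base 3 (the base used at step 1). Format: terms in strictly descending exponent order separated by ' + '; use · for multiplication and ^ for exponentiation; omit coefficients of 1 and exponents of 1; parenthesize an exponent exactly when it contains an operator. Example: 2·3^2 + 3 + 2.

3^(3 + 1) + 2·3^2 + 2·3 + 2

12 —HB2→ 2^(2 + 1) + 2^2 —bump→ 3^(3 + 1) + 3^3 = 108 —(−1)→ 107
107 —HB3→ 3^(3 + 1) + 2·3^2 + 2·3 + 2 —bump→ 4^(4 + 1) + 2·4^2 + 2·4 + 2 = 1066 —(−1)→ 1065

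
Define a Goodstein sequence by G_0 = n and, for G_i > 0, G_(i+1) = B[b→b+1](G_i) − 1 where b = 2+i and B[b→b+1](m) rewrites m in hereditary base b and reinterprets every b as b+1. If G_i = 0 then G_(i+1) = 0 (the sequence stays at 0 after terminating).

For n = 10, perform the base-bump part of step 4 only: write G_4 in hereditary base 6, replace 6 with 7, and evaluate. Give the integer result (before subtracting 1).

4215755

10 —HB2→ 2^(2 + 1) + 2 —bump→ 3^(3 + 1) + 3 = 84 —(−1)→ 83
83 —HB3→ 3^(3 + 1) + 2 —bump→ 4^(4 + 1) + 2 = 1026 —(−1)→ 1025
1025 —HB4→ 4^(4 + 1) + 1 —bump→ 5^(5 + 1) + 1 = 15626 —(−1)→ 15625
15625 —HB5→ 5^(5 + 1) —bump→ 6^(6 + 1) = 279936 —(−1)→ 279935
279935 —HB6→ 5·6^6 + 5·6^5 + 5·6^4 + 5·6^3 + 5·6^2 + 5·6 + 5 —bump→ 5·7^7 + 5·7^5 + 5·7^4 + 5·7^3 + 5·7^2 + 5·7 + 5 = 4215755 —(−1)→ 4215754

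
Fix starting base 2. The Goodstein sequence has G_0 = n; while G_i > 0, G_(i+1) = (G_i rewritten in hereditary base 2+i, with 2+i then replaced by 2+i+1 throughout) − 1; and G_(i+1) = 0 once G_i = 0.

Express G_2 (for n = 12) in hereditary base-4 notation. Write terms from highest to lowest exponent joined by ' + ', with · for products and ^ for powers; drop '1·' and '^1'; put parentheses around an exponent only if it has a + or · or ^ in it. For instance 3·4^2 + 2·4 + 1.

4^(4 + 1) + 2·4^2 + 2·4 + 1

(0) 12|_2 = 2^(2 + 1) + 2^2 ↦ 3^(3 + 1) + 3^3|_3 = 108 ⇒ 107
(1) 107|_3 = 3^(3 + 1) + 2·3^2 + 2·3 + 2 ↦ 4^(4 + 1) + 2·4^2 + 2·4 + 2|_4 = 1066 ⇒ 1065
(2) 1065|_4 = 4^(4 + 1) + 2·4^2 + 2·4 + 1 ↦ 5^(5 + 1) + 2·5^2 + 2·5 + 1|_5 = 15686 ⇒ 15685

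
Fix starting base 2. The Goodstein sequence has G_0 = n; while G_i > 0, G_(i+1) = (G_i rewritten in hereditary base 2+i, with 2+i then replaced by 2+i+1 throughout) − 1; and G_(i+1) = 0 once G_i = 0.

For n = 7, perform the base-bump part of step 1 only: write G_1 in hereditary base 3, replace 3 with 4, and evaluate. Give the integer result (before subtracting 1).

260

step 0: 7 = 2^2 + 2 + 1; sub 3 for 2: 3^3 + 3 + 1; = 31; G_1 = 31−1 = 30
step 1: 30 = 3^3 + 3; sub 4 for 3: 4^4 + 4; = 260; G_2 = 260−1 = 259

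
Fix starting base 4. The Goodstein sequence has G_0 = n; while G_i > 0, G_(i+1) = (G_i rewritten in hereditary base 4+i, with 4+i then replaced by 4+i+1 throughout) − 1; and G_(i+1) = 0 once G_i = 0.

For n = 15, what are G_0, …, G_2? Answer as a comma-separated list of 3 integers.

base 4: 15 = 3·4 + 3; at 5: 3·5 + 3 = 18; next = 17
base 5: 17 = 3·5 + 2; at 6: 3·6 + 2 = 20; next = 19

15, 17, 19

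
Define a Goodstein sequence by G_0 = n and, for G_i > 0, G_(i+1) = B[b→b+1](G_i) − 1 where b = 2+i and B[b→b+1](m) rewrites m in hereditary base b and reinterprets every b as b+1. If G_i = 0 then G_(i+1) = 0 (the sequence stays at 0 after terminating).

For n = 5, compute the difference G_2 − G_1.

228

i=0: 5 = 2^2 + 1 (b=2); 2→3: 3^3 + 1 = 28; 28−1 = 27
i=1: 27 = 3^3 (b=3); 3→4: 4^4 = 256; 256−1 = 255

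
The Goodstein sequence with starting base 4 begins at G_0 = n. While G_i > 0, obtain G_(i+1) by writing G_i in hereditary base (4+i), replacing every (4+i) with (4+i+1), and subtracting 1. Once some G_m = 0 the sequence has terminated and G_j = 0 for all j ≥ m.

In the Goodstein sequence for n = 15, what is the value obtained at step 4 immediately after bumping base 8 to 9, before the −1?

i=0: 15 = 3·4 + 3 (b=4); 4→5: 3·5 + 3 = 18; 18−1 = 17
i=1: 17 = 3·5 + 2 (b=5); 5→6: 3·6 + 2 = 20; 20−1 = 19
i=2: 19 = 3·6 + 1 (b=6); 6→7: 3·7 + 1 = 22; 22−1 = 21
i=3: 21 = 3·7 (b=7); 7→8: 3·8 = 24; 24−1 = 23
i=4: 23 = 2·8 + 7 (b=8); 8→9: 2·9 + 7 = 25; 25−1 = 24

25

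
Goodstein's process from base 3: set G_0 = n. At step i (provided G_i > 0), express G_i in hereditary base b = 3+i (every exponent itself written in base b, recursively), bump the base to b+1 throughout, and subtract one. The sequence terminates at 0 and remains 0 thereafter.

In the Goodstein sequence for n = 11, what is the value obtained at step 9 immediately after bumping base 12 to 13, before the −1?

step 0: 11 = 3^2 + 2; sub 4 for 3: 4^2 + 2; = 18; G_1 = 18−1 = 17
step 1: 17 = 4^2 + 1; sub 5 for 4: 5^2 + 1; = 26; G_2 = 26−1 = 25
step 2: 25 = 5^2; sub 6 for 5: 6^2; = 36; G_3 = 36−1 = 35
step 3: 35 = 5·6 + 5; sub 7 for 6: 5·7 + 5; = 40; G_4 = 40−1 = 39
step 4: 39 = 5·7 + 4; sub 8 for 7: 5·8 + 4; = 44; G_5 = 44−1 = 43
step 5: 43 = 5·8 + 3; sub 9 for 8: 5·9 + 3; = 48; G_6 = 48−1 = 47
step 6: 47 = 5·9 + 2; sub 10 for 9: 5·10 + 2; = 52; G_7 = 52−1 = 51
step 7: 51 = 5·10 + 1; sub 11 for 10: 5·11 + 1; = 56; G_8 = 56−1 = 55
step 8: 55 = 5·11; sub 12 for 11: 5·12; = 60; G_9 = 60−1 = 59

63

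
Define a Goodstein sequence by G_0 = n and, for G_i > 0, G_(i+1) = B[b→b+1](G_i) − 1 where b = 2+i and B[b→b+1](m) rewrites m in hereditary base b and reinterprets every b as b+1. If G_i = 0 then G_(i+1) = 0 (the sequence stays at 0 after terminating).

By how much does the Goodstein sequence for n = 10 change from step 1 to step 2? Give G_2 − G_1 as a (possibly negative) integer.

942

[0] 10 ≡ 2^(2 + 1) + 2 (base 2). Lift 3: 84. −1: 83.
[1] 83 ≡ 3^(3 + 1) + 2 (base 3). Lift 4: 1026. −1: 1025.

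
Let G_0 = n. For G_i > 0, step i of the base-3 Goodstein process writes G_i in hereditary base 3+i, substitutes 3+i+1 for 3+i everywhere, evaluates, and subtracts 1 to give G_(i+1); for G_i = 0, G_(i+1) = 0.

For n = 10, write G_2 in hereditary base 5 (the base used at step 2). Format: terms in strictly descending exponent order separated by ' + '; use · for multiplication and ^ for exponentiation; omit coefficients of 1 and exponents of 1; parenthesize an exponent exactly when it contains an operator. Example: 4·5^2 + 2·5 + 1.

4·5 + 4

(0) 10|_3 = 3^2 + 1 ↦ 4^2 + 1|_4 = 17 ⇒ 16
(1) 16|_4 = 4^2 ↦ 5^2|_5 = 25 ⇒ 24
(2) 24|_5 = 4·5 + 4 ↦ 4·6 + 4|_6 = 28 ⇒ 27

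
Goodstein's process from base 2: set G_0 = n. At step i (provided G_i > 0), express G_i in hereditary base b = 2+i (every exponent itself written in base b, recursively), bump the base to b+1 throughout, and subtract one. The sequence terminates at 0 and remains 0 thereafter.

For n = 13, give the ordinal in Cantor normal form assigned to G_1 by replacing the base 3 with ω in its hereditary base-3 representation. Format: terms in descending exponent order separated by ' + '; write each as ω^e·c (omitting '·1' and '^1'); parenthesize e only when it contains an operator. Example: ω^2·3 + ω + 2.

step 0: 13 = 2^(2 + 1) + 2^2 + 1; sub 3 for 2: 3^(3 + 1) + 3^3 + 1; = 109; G_1 = 109−1 = 108
step 1: 108 = 3^(3 + 1) + 3^3; sub 4 for 3: 4^(4 + 1) + 4^4; = 1280; G_2 = 1280−1 = 1279

ω^(ω + 1) + ω^ω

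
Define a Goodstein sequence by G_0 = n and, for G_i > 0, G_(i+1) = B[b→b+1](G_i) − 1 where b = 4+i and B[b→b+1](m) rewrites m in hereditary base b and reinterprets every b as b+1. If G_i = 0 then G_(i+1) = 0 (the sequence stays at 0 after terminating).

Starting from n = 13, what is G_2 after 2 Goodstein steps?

(0) 13|_4 = 3·4 + 1 ↦ 3·5 + 1|_5 = 16 ⇒ 15
(1) 15|_5 = 3·5 ↦ 3·6|_6 = 18 ⇒ 17
(2) 17|_6 = 2·6 + 5 ↦ 2·7 + 5|_7 = 19 ⇒ 18

17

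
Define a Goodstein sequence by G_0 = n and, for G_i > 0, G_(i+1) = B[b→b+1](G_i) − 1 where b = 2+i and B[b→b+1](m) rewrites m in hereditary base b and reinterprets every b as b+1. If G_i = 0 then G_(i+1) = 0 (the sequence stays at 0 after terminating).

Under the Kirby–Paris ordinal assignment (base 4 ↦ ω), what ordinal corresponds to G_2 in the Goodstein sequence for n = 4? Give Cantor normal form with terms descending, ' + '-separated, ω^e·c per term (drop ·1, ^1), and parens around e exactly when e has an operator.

ω^2·2 + ω·2 + 1

G_0=4  [base 2] 2^2  →[2↦3]→  3^3 = 27  −1 ⇒ G_1=26
G_1=26  [base 3] 2·3^2 + 2·3 + 2  →[3↦4]→  2·4^2 + 2·4 + 2 = 42  −1 ⇒ G_2=41
G_2=41  [base 4] 2·4^2 + 2·4 + 1  →[4↦5]→  2·5^2 + 2·5 + 1 = 61  −1 ⇒ G_3=60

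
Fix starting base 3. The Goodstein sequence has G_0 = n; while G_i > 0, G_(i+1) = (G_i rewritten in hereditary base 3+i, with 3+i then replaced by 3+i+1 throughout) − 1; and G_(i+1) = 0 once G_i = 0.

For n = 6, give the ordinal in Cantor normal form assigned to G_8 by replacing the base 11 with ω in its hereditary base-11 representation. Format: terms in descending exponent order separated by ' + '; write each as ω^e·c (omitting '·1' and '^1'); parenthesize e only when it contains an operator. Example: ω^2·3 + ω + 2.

4

G_0=6  [base 3] 2·3  →[3↦4]→  2·4 = 8  −1 ⇒ G_1=7
G_1=7  [base 4] 4 + 3  →[4↦5]→  5 + 3 = 8  −1 ⇒ G_2=7
G_2=7  [base 5] 5 + 2  →[5↦6]→  6 + 2 = 8  −1 ⇒ G_3=7
G_3=7  [base 6] 6 + 1  →[6↦7]→  7 + 1 = 8  −1 ⇒ G_4=7
G_4=7  [base 7] 7  →[7↦8]→  8 = 8  −1 ⇒ G_5=7
G_5=7  [base 8] 7  →[8↦9]→  7 = 7  −1 ⇒ G_6=6
G_6=6  [base 9] 6  →[9↦10]→  6 = 6  −1 ⇒ G_7=5
G_7=5  [base 10] 5  →[10↦11]→  5 = 5  −1 ⇒ G_8=4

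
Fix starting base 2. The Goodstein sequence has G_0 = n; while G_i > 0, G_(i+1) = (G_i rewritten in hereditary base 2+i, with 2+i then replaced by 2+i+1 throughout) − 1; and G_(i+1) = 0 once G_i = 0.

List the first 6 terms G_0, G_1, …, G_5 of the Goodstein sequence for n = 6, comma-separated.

step 0: 6 = 2^2 + 2; sub 3 for 2: 3^3 + 3; = 30; G_1 = 30−1 = 29
step 1: 29 = 3^3 + 2; sub 4 for 3: 4^4 + 2; = 258; G_2 = 258−1 = 257
step 2: 257 = 4^4 + 1; sub 5 for 4: 5^5 + 1; = 3126; G_3 = 3126−1 = 3125
step 3: 3125 = 5^5; sub 6 for 5: 6^6; = 46656; G_4 = 46656−1 = 46655
step 4: 46655 = 5·6^5 + 5·6^4 + 5·6^3 + 5·6^2 + 5·6 + 5; sub 7 for 6: 5·7^5 + 5·7^4 + 5·7^3 + 5·7^2 + 5·7 + 5; = 98040; G_5 = 98040−1 = 98039

6, 29, 257, 3125, 46655, 98039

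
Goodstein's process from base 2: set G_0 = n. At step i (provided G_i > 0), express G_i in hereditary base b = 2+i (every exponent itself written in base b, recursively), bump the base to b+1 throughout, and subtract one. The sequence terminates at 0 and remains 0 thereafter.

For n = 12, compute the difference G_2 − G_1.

958

(0) 12|_2 = 2^(2 + 1) + 2^2 ↦ 3^(3 + 1) + 3^3|_3 = 108 ⇒ 107
(1) 107|_3 = 3^(3 + 1) + 2·3^2 + 2·3 + 2 ↦ 4^(4 + 1) + 2·4^2 + 2·4 + 2|_4 = 1066 ⇒ 1065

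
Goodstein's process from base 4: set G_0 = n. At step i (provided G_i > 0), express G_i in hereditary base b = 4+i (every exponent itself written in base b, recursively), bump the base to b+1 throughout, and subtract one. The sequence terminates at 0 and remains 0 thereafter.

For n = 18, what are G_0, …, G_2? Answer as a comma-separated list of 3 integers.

base 4: 18 = 4^2 + 2; at 5: 5^2 + 2 = 27; next = 26
base 5: 26 = 5^2 + 1; at 6: 6^2 + 1 = 37; next = 36

18, 26, 36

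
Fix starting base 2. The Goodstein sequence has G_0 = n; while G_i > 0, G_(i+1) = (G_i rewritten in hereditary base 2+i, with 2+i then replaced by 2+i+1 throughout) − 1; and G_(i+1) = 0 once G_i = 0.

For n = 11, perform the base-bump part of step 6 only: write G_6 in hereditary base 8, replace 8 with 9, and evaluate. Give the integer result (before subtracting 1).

2749609303

G_0 = 11. HB_2(11) = 2^(2 + 1) + 2 + 1. Bump = 85. G_1 = 84.
G_1 = 84. HB_3(84) = 3^(3 + 1) + 3. Bump = 1028. G_2 = 1027.
G_2 = 1027. HB_4(1027) = 4^(4 + 1) + 3. Bump = 15628. G_3 = 15627.
G_3 = 15627. HB_5(15627) = 5^(5 + 1) + 2. Bump = 279938. G_4 = 279937.
G_4 = 279937. HB_6(279937) = 6^(6 + 1) + 1. Bump = 5764802. G_5 = 5764801.
G_5 = 5764801. HB_7(5764801) = 7^(7 + 1). Bump = 134217728. G_6 = 134217727.
G_6 = 134217727. HB_8(134217727) = 7·8^8 + 7·8^7 + 7·8^6 + 7·8^5 + 7·8^4 + 7·8^3 + 7·8^2 + 7·8 + 7. Bump = 2749609303. G_7 = 2749609302.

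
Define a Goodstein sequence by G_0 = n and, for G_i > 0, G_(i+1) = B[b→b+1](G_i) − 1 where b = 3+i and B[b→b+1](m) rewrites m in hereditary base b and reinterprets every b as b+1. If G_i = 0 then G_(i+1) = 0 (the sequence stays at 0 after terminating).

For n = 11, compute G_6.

[0] 11 ≡ 3^2 + 2 (base 3). Lift 4: 18. −1: 17.
[1] 17 ≡ 4^2 + 1 (base 4). Lift 5: 26. −1: 25.
[2] 25 ≡ 5^2 (base 5). Lift 6: 36. −1: 35.
[3] 35 ≡ 5·6 + 5 (base 6). Lift 7: 40. −1: 39.
[4] 39 ≡ 5·7 + 4 (base 7). Lift 8: 44. −1: 43.
[5] 43 ≡ 5·8 + 3 (base 8). Lift 9: 48. −1: 47.
[6] 47 ≡ 5·9 + 2 (base 9). Lift 10: 52. −1: 51.

47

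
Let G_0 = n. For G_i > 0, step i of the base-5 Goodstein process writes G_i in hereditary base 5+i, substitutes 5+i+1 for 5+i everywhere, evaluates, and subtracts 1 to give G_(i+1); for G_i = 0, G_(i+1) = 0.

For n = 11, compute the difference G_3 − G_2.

0

base 5: 11 = 2·5 + 1; at 6: 2·6 + 1 = 13; next = 12
base 6: 12 = 2·6; at 7: 2·7 = 14; next = 13
base 7: 13 = 7 + 6; at 8: 8 + 6 = 14; next = 13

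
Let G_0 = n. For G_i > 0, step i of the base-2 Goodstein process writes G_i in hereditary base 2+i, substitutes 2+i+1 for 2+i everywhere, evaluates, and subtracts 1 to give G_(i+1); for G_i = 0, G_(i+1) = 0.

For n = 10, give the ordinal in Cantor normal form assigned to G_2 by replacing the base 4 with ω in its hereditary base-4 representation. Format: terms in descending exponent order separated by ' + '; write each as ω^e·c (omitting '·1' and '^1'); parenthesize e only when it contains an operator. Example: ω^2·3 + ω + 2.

i=0: 10 = 2^(2 + 1) + 2 (b=2); 2→3: 3^(3 + 1) + 3 = 84; 84−1 = 83
i=1: 83 = 3^(3 + 1) + 2 (b=3); 3→4: 4^(4 + 1) + 2 = 1026; 1026−1 = 1025
i=2: 1025 = 4^(4 + 1) + 1 (b=4); 4→5: 5^(5 + 1) + 1 = 15626; 15626−1 = 15625

ω^(ω + 1) + 1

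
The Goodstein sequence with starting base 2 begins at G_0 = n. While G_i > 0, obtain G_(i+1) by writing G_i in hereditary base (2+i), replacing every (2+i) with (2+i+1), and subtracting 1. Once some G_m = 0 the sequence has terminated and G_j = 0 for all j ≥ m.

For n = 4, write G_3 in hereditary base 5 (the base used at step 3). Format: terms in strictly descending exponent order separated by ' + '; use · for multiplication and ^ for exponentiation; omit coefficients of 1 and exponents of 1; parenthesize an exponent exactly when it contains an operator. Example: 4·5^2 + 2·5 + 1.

2·5^2 + 2·5

(0) 4|_2 = 2^2 ↦ 3^3|_3 = 27 ⇒ 26
(1) 26|_3 = 2·3^2 + 2·3 + 2 ↦ 2·4^2 + 2·4 + 2|_4 = 42 ⇒ 41
(2) 41|_4 = 2·4^2 + 2·4 + 1 ↦ 2·5^2 + 2·5 + 1|_5 = 61 ⇒ 60
(3) 60|_5 = 2·5^2 + 2·5 ↦ 2·6^2 + 2·6|_6 = 84 ⇒ 83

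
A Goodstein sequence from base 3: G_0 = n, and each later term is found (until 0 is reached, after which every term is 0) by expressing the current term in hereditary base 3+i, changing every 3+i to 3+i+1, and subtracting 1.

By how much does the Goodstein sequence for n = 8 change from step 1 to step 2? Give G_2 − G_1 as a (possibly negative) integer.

step 0: 8 = 2·3 + 2; sub 4 for 3: 2·4 + 2; = 10; G_1 = 10−1 = 9
step 1: 9 = 2·4 + 1; sub 5 for 4: 2·5 + 1; = 11; G_2 = 11−1 = 10

1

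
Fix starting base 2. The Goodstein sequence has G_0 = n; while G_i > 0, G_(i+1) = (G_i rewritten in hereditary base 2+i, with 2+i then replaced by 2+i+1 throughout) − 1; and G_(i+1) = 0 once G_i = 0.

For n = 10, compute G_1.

83

G_0 = 10. HB_2(10) = 2^(2 + 1) + 2. Bump = 84. G_1 = 83.
G_1 = 83. HB_3(83) = 3^(3 + 1) + 2. Bump = 1026. G_2 = 1025.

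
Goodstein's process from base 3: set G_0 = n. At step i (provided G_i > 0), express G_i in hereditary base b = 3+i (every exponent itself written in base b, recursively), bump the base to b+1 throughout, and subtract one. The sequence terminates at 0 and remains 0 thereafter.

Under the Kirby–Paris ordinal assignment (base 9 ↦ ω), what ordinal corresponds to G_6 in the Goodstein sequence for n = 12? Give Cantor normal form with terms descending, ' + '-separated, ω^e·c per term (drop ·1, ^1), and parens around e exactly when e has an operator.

G_0 = 12. HB_3(12) = 3^2 + 3. Bump = 20. G_1 = 19.
G_1 = 19. HB_4(19) = 4^2 + 3. Bump = 28. G_2 = 27.
G_2 = 27. HB_5(27) = 5^2 + 2. Bump = 38. G_3 = 37.
G_3 = 37. HB_6(37) = 6^2 + 1. Bump = 50. G_4 = 49.
G_4 = 49. HB_7(49) = 7^2. Bump = 64. G_5 = 63.
G_5 = 63. HB_8(63) = 7·8 + 7. Bump = 70. G_6 = 69.

ω·7 + 6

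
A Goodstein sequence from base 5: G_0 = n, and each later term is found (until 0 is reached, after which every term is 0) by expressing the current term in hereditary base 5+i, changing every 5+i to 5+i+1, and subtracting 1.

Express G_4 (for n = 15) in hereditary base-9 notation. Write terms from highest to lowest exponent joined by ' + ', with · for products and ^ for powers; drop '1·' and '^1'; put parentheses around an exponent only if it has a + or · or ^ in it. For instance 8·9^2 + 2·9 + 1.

G_0 = 15. HB_5(15) = 3·5. Bump = 18. G_1 = 17.
G_1 = 17. HB_6(17) = 2·6 + 5. Bump = 19. G_2 = 18.
G_2 = 18. HB_7(18) = 2·7 + 4. Bump = 20. G_3 = 19.
G_3 = 19. HB_8(19) = 2·8 + 3. Bump = 21. G_4 = 20.
G_4 = 20. HB_9(20) = 2·9 + 2. Bump = 22. G_5 = 21.

2·9 + 2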